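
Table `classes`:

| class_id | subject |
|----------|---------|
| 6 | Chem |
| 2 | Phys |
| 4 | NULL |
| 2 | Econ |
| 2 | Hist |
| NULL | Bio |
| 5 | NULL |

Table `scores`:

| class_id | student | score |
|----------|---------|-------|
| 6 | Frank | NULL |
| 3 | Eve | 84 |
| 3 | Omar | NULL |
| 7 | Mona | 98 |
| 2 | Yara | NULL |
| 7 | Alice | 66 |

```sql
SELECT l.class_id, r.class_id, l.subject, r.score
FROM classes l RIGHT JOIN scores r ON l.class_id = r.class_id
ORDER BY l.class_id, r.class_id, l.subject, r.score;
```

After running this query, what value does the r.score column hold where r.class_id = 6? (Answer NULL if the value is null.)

RIGHT JOIN keeps every row from `scores`; unmatched rows get NULL for `classes`'s columns.
Matching on l.class_id = r.class_id. A NULL in a compared column never satisfies the condition.
- l[0] class_id=6 → 1 match(es) in r → 1 row(s).
- l[1] class_id=2 → 1 match(es) in r → 1 row(s).
- l[2] class_id=4 → no match.
- l[3] class_id=2 → 1 match(es) in r → 1 row(s).
- l[4] class_id=2 → 1 match(es) in r → 1 row(s).
- l[5] class_id=NULL → no match.
- l[6] class_id=5 → no match.
- plus 4 unmatched r row(s), each kept with NULL l columns.

NULL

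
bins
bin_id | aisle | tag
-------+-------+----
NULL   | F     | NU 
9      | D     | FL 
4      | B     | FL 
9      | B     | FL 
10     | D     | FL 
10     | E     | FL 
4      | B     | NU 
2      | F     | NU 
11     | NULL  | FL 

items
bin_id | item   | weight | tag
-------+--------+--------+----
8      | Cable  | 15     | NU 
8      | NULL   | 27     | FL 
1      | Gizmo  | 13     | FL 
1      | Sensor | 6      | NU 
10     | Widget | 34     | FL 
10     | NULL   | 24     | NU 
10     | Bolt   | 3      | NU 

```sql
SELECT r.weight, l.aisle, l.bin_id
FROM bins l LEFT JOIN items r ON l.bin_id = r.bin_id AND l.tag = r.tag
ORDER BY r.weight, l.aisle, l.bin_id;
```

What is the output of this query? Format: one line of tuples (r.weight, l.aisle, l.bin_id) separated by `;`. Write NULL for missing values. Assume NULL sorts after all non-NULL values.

(34, D, 10); (34, E, 10); (NULL, B, 4); (NULL, B, 4); (NULL, B, 9); (NULL, D, 9); (NULL, F, 2); (NULL, F, NULL); (NULL, NULL, 11)

LEFT JOIN keeps every row from `bins`; unmatched rows get NULL for `items`'s columns.
Matching on l.bin_id = r.bin_id AND l.tag = r.tag. A NULL in a compared column never satisfies the condition.
- l[0] bin_id=NULL, tag=NU → no match; kept with NULLs on the r side.
- l[1] bin_id=9, tag=FL → no match; kept with NULLs on the r side.
- l[2] bin_id=4, tag=FL → no match; kept with NULLs on the r side.
- l[3] bin_id=9, tag=FL → no match; kept with NULLs on the r side.
- l[4] bin_id=10, tag=FL → 1 match(es) in r → 1 row(s).
- l[5] bin_id=10, tag=FL → 1 match(es) in r → 1 row(s).
- l[6] bin_id=4, tag=NU → no match; kept with NULLs on the r side.
- l[7] bin_id=2, tag=NU → no match; kept with NULLs on the r side.
- l[8] bin_id=11, tag=FL → no match; kept with NULLs on the r side.
After projecting and ordering:
r.weight | l.aisle | l.bin_id
34 | D | 10
34 | E | 10
NULL | B | 4
NULL | B | 4
NULL | B | 9
NULL | D | 9
NULL | F | 2
NULL | F | NULL
NULL | NULL | 11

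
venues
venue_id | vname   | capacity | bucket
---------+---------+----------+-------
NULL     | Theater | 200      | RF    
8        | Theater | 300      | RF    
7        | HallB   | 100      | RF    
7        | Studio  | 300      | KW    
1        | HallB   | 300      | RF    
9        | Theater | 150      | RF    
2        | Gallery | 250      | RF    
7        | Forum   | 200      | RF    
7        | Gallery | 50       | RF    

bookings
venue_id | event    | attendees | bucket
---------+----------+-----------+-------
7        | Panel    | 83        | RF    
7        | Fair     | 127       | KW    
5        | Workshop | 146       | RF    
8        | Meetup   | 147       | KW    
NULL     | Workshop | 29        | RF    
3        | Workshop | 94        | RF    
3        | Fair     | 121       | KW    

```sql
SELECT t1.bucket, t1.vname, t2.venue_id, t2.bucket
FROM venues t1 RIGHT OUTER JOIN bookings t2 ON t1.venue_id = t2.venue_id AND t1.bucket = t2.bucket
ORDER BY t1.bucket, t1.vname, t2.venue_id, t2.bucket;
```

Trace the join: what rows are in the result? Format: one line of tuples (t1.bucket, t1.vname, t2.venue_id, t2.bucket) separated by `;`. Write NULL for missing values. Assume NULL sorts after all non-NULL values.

RIGHT JOIN keeps every row from `bookings`; unmatched rows get NULL for `venues`'s columns.
Matching on t1.venue_id = t2.venue_id AND t1.bucket = t2.bucket. A NULL in a compared column never satisfies the condition.
- t1[0] venue_id=NULL, bucket=RF → no match.
- t1[1] venue_id=8, bucket=RF → no match.
- t1[2] venue_id=7, bucket=RF → 1 match(es) in t2 → 1 row(s).
- t1[3] venue_id=7, bucket=KW → 1 match(es) in t2 → 1 row(s).
- t1[4] venue_id=1, bucket=RF → no match.
- t1[5] venue_id=9, bucket=RF → no match.
- t1[6] venue_id=2, bucket=RF → no match.
- t1[7] venue_id=7, bucket=RF → 1 match(es) in t2 → 1 row(s).
- t1[8] venue_id=7, bucket=RF → 1 match(es) in t2 → 1 row(s).
- plus 5 unmatched t2 row(s), each kept with NULL t1 columns.
After projecting and ordering:
t1.bucket | t1.vname | t2.venue_id | t2.bucket
KW | Studio | 7 | KW
RF | Forum | 7 | RF
RF | Gallery | 7 | RF
RF | HallB | 7 | RF
NULL | NULL | 3 | KW
NULL | NULL | 3 | RF
NULL | NULL | 5 | RF
NULL | NULL | 8 | KW
NULL | NULL | NULL | RF

(KW, Studio, 7, KW); (RF, Forum, 7, RF); (RF, Gallery, 7, RF); (RF, HallB, 7, RF); (NULL, NULL, 3, KW); (NULL, NULL, 3, RF); (NULL, NULL, 5, RF); (NULL, NULL, 8, KW); (NULL, NULL, NULL, RF)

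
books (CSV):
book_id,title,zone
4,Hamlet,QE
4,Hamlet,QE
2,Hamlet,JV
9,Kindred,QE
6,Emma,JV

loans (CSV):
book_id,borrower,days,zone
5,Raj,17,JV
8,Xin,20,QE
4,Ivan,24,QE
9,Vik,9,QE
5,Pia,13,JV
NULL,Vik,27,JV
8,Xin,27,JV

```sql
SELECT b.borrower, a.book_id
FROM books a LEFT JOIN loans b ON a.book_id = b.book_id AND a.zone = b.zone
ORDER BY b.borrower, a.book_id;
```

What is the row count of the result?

5

LEFT JOIN keeps every row from `books`; unmatched rows get NULL for `loans`'s columns.
Matching on a.book_id = b.book_id AND a.zone = b.zone. A NULL in a compared column never satisfies the condition.
- a (book_id=4, zone=QE) pairs with 1 row(s) of b.
- a (book_id=4, zone=QE) pairs with 1 row(s) of b.
- a (book_id=2, zone=JV) has no partner → padded with NULL.
- a (book_id=9, zone=QE) pairs with 1 row(s) of b.
- a (book_id=6, zone=JV) has no partner → padded with NULL.
Total: 3 matched + 2 padded = 5 rows.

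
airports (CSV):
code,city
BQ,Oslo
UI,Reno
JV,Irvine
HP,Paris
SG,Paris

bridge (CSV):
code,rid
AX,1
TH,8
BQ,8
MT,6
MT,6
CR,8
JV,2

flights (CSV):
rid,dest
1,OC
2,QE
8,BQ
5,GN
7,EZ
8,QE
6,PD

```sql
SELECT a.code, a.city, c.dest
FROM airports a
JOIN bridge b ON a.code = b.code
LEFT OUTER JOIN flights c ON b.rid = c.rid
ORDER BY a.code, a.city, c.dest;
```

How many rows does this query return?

3

Joins associate left-to-right: airports INNER JOIN bridge on code gives 2 intermediate row(s).
Then LEFT JOIN `flights c` on rid: each of those 2 rows is kept; rows whose b.rid has no match in c get NULL for c's columns.
Result: 3 row(s).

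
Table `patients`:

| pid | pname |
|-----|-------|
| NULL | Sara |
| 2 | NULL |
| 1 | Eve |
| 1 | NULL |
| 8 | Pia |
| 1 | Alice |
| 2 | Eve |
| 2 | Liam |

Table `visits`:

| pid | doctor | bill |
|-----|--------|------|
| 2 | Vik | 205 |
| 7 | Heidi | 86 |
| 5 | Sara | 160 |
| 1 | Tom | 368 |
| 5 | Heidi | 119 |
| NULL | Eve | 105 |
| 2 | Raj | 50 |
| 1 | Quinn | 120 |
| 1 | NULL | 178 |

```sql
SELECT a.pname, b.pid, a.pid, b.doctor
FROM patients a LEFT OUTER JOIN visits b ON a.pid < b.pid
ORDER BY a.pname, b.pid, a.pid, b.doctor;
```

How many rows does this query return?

26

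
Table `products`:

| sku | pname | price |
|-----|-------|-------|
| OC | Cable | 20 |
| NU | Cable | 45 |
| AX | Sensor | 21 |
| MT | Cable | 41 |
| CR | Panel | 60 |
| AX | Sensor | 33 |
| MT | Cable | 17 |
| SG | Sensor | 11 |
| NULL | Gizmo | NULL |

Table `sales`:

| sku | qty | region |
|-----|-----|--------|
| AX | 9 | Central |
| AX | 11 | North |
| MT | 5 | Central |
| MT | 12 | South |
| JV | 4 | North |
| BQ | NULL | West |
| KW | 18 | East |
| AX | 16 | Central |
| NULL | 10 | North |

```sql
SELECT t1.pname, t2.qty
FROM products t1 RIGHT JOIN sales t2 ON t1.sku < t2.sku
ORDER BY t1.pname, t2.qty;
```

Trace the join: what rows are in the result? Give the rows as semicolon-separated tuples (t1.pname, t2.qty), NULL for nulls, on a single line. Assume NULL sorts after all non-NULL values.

(Panel, 4); (Panel, 5); (Panel, 12); (Panel, 18); (Sensor, 4); (Sensor, 4); (Sensor, 5); (Sensor, 5); (Sensor, 12); (Sensor, 12); (Sensor, 18); (Sensor, 18); (Sensor, NULL); (Sensor, NULL); (NULL, 9); (NULL, 10); (NULL, 11); (NULL, 16)

RIGHT JOIN keeps every row from `sales`; unmatched rows get NULL for `products`'s columns.
Matching on t1.sku < t2.sku. A NULL in a compared column never satisfies the condition.
- t1 row (sku=OC): no match.
- t1 row (sku=NU): no match.
- t1 row (sku=AX): matches 5 t2 row(s) → 5 output row(s).
- t1 row (sku=MT): no match.
- t1 row (sku=CR): matches 4 t2 row(s) → 4 output row(s).
- t1 row (sku=AX): matches 5 t2 row(s) → 5 output row(s).
- t1 row (sku=MT): no match.
- t1 row (sku=SG): no match.
- t1 row (sku=NULL): no match.
- 4 row(s) from t2 found no t1 partner → padded with NULL.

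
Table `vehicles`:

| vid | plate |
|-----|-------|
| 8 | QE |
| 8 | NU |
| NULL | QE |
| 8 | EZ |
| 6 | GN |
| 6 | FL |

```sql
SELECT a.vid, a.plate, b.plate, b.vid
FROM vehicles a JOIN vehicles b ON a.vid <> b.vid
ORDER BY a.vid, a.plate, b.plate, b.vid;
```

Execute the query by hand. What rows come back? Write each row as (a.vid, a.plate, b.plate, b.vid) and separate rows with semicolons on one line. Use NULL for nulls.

(6, FL, EZ, 8); (6, FL, NU, 8); (6, FL, QE, 8); (6, GN, EZ, 8); (6, GN, NU, 8); (6, GN, QE, 8); (8, EZ, FL, 6); (8, EZ, GN, 6); (8, NU, FL, 6); (8, NU, GN, 6); (8, QE, FL, 6); (8, QE, GN, 6)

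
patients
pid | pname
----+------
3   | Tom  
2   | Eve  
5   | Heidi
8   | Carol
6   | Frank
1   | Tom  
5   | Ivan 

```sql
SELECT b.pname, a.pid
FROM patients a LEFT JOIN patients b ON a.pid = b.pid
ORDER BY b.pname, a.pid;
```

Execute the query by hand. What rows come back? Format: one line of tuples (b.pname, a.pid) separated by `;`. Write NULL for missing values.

(Carol, 8); (Eve, 2); (Frank, 6); (Heidi, 5); (Heidi, 5); (Ivan, 5); (Ivan, 5); (Tom, 1); (Tom, 3)

LEFT JOIN keeps every row from `patients a`; unmatched rows get NULL for `patients b`'s columns.
Matching on a.pid = b.pid.
- pid=3: 1 matching b row(s), so 1 row(s) emitted.
- pid=2: 1 matching b row(s), so 1 row(s) emitted.
- pid=5: 2 matching b row(s), so 2 row(s) emitted.
- pid=8: 1 matching b row(s), so 1 row(s) emitted.
- pid=6: 1 matching b row(s), so 1 row(s) emitted.
- pid=1: 1 matching b row(s), so 1 row(s) emitted.
- pid=5: 2 matching b row(s), so 2 row(s) emitted.
After projecting and ordering:
b.pname | a.pid
Carol | 8
Eve | 2
Frank | 6
Heidi | 5
Heidi | 5
Ivan | 5
Ivan | 5
Tom | 1
Tom | 3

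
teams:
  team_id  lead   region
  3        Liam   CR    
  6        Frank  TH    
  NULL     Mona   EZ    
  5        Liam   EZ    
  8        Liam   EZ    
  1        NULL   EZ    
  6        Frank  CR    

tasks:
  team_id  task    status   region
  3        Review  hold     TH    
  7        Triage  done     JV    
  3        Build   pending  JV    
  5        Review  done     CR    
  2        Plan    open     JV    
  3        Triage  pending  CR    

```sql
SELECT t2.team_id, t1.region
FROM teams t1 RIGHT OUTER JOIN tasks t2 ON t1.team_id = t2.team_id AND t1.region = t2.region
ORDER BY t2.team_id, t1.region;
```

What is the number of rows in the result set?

6

RIGHT JOIN keeps every row from `tasks`; unmatched rows get NULL for `teams`'s columns.
Matching on t1.team_id = t2.team_id AND t1.region = t2.region. A NULL in a compared column never satisfies the condition.
Matched pairs: 1; unmatched t2 rows kept: 5.
Total: 1 matched + 5 padded = 6 rows.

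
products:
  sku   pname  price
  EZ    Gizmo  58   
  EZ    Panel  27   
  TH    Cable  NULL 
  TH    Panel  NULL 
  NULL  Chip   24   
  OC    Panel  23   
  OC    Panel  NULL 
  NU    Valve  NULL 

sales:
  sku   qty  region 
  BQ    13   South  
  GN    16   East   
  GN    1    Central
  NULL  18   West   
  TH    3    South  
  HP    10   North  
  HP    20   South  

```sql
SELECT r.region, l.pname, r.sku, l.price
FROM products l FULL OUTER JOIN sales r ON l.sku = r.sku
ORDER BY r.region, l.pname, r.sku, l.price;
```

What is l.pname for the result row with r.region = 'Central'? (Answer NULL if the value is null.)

NULL

FULL OUTER JOIN keeps every row from both sides; unmatched rows get NULL for the other side's columns.
Matching on l.sku = r.sku. A NULL in a compared column never satisfies the condition.
- l row (sku=EZ): no match → kept, r columns NULL.
- l row (sku=EZ): no match → kept, r columns NULL.
- l row (sku=TH): matches 1 r row(s) → 1 output row(s).
- l row (sku=TH): matches 1 r row(s) → 1 output row(s).
- l row (sku=NULL): no match → kept, r columns NULL.
- l row (sku=OC): no match → kept, r columns NULL.
- l row (sku=OC): no match → kept, r columns NULL.
- l row (sku=NU): no match → kept, r columns NULL.
- plus 6 unmatched r row(s), each kept with NULL l columns.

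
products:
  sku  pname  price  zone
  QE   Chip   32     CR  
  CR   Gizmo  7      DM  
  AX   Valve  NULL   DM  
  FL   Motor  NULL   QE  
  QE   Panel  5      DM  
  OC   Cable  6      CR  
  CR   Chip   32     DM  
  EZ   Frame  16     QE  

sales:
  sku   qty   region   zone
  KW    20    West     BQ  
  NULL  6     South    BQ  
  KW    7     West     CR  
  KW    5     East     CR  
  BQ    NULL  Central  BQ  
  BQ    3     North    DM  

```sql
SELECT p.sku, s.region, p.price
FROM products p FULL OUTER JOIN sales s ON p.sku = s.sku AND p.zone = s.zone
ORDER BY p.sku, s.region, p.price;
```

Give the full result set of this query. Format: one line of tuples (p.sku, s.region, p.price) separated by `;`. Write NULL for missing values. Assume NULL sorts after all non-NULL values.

(AX, NULL, NULL); (CR, NULL, 7); (CR, NULL, 32); (EZ, NULL, 16); (FL, NULL, NULL); (OC, NULL, 6); (QE, NULL, 5); (QE, NULL, 32); (NULL, Central, NULL); (NULL, East, NULL); (NULL, North, NULL); (NULL, South, NULL); (NULL, West, NULL); (NULL, West, NULL)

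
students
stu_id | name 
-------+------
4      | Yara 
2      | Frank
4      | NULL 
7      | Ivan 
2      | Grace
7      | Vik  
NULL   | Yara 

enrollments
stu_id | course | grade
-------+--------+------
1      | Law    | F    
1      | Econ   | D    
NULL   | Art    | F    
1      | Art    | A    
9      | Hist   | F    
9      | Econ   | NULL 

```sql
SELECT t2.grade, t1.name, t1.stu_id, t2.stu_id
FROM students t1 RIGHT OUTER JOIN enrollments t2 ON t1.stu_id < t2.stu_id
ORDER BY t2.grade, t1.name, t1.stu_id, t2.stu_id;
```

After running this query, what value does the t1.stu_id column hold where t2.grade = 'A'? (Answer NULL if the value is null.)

RIGHT JOIN keeps every row from `enrollments`; unmatched rows get NULL for `students`'s columns.
Matching on t1.stu_id < t2.stu_id. A NULL in a compared column never satisfies the condition.
- t1[0] stu_id=4 → 2 match(es) in t2 → 2 row(s).
- t1[1] stu_id=2 → 2 match(es) in t2 → 2 row(s).
- t1[2] stu_id=4 → 2 match(es) in t2 → 2 row(s).
- t1[3] stu_id=7 → 2 match(es) in t2 → 2 row(s).
- t1[4] stu_id=2 → 2 match(es) in t2 → 2 row(s).
- t1[5] stu_id=7 → 2 match(es) in t2 → 2 row(s).
- t1[6] stu_id=NULL → no match.
- plus 4 unmatched t2 row(s), each kept with NULL t1 columns.

NULL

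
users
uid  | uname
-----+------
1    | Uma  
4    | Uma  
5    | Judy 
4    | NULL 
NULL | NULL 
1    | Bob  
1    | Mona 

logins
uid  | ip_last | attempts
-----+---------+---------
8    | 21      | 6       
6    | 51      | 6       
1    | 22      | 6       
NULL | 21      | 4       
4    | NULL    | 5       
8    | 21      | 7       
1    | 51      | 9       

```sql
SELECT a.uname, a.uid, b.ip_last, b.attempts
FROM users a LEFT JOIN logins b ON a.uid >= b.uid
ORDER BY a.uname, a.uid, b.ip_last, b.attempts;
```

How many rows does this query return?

LEFT JOIN keeps every row from `users`; unmatched rows get NULL for `logins`'s columns.
Matching on a.uid >= b.uid. A NULL in a compared column never satisfies the condition.
- a (uid=1) pairs with 2 row(s) of b.
- a (uid=4) pairs with 3 row(s) of b.
- a (uid=5) pairs with 3 row(s) of b.
- a (uid=4) pairs with 3 row(s) of b.
- a (uid=NULL) has no partner → padded with NULL.
- a (uid=1) pairs with 2 row(s) of b.
- a (uid=1) pairs with 2 row(s) of b.
Total: 15 matched + 1 padded = 16 rows.

16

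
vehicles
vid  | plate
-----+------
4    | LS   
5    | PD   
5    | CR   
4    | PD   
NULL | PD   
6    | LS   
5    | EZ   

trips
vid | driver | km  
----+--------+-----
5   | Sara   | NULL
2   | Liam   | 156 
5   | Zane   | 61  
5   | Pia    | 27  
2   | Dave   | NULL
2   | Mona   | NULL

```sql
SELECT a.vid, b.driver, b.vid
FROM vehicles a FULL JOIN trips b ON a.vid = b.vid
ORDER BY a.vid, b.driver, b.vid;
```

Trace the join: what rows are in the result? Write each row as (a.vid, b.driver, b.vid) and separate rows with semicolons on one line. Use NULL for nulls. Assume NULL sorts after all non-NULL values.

FULL OUTER JOIN keeps every row from both sides; unmatched rows get NULL for the other side's columns.
Matching on a.vid = b.vid. A NULL in a compared column never satisfies the condition.
Matched pairs: 9; unmatched a rows kept: 4; unmatched b rows kept: 3.

(4, NULL, NULL); (4, NULL, NULL); (5, Pia, 5); (5, Pia, 5); (5, Pia, 5); (5, Sara, 5); (5, Sara, 5); (5, Sara, 5); (5, Zane, 5); (5, Zane, 5); (5, Zane, 5); (6, NULL, NULL); (NULL, Dave, 2); (NULL, Liam, 2); (NULL, Mona, 2); (NULL, NULL, NULL)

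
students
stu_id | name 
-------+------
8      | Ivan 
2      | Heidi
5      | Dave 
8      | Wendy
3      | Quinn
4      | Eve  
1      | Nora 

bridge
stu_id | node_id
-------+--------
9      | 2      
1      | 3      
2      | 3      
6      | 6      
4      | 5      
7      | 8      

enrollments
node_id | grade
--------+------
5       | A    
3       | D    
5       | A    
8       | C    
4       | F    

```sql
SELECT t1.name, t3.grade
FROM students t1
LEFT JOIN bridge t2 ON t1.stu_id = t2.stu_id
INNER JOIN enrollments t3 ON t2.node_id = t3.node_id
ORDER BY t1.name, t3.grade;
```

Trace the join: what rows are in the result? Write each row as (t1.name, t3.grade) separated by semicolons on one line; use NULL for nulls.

Step 1 — t1 LEFT JOIN t2 on stu_id → 7 row(s).
Then INNER JOIN `enrollments t3` on node_id: keep only rows whose t2.node_id appears in t3.

(Eve, A); (Eve, A); (Heidi, D); (Nora, D)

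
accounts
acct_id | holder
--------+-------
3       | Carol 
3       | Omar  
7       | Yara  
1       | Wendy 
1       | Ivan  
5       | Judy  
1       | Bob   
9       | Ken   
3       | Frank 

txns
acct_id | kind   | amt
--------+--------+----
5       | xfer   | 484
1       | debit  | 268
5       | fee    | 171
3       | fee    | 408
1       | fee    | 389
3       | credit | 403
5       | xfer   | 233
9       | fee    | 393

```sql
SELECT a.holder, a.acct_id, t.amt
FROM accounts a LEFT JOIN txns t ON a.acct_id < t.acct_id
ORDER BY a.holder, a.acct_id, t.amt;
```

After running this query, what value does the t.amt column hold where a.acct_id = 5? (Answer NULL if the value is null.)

393

LEFT JOIN keeps every row from `accounts`; unmatched rows get NULL for `txns`'s columns.
Matching on a.acct_id < t.acct_id.
- a row (acct_id=3): matches 4 t row(s) → 4 output row(s).
- a row (acct_id=3): matches 4 t row(s) → 4 output row(s).
- a row (acct_id=7): matches 1 t row(s) → 1 output row(s).
- a row (acct_id=1): matches 6 t row(s) → 6 output row(s).
- a row (acct_id=1): matches 6 t row(s) → 6 output row(s).
- a row (acct_id=5): matches 1 t row(s) → 1 output row(s).
- a row (acct_id=1): matches 6 t row(s) → 6 output row(s).
- a row (acct_id=9): no match → kept, t columns NULL.
- a row (acct_id=3): matches 4 t row(s) → 4 output row(s).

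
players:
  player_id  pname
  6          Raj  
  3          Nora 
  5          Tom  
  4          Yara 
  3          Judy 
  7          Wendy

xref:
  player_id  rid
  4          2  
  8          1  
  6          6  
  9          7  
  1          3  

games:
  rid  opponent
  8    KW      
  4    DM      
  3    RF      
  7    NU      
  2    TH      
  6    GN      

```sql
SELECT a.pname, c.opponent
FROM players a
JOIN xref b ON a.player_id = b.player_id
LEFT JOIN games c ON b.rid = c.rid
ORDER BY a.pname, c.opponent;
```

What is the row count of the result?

2

Step 1 — a INNER JOIN b on player_id → 2 row(s).
Then LEFT JOIN `games c` on rid: each of those 2 rows is kept; rows whose b.rid has no match in c get NULL for c's columns.
Result: 2 row(s).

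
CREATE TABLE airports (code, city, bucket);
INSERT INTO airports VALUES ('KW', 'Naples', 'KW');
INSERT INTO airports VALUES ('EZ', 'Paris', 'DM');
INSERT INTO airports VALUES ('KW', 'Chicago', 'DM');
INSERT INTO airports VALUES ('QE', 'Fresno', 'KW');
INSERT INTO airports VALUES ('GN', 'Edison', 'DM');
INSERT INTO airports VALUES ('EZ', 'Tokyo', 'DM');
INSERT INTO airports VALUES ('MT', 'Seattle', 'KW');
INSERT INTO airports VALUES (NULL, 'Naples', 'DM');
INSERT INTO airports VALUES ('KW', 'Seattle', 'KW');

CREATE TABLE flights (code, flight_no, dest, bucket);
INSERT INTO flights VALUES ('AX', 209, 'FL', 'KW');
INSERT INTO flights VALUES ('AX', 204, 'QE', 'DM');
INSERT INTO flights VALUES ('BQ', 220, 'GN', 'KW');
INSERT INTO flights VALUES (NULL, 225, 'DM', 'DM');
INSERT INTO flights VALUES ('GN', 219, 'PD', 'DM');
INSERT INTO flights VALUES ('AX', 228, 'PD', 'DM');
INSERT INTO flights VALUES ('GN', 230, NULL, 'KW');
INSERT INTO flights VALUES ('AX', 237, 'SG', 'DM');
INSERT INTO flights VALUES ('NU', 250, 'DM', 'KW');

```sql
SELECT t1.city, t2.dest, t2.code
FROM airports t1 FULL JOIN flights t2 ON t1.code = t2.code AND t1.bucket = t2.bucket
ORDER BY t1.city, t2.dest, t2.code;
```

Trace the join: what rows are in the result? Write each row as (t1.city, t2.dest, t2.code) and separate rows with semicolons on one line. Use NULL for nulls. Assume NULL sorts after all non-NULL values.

(Chicago, NULL, NULL); (Edison, PD, GN); (Fresno, NULL, NULL); (Naples, NULL, NULL); (Naples, NULL, NULL); (Paris, NULL, NULL); (Seattle, NULL, NULL); (Seattle, NULL, NULL); (Tokyo, NULL, NULL); (NULL, DM, NU); (NULL, DM, NULL); (NULL, FL, AX); (NULL, GN, BQ); (NULL, PD, AX); (NULL, QE, AX); (NULL, SG, AX); (NULL, NULL, GN)

FULL OUTER JOIN keeps every row from both sides; unmatched rows get NULL for the other side's columns.
Matching on t1.code = t2.code AND t1.bucket = t2.bucket. A NULL in a compared column never satisfies the condition.
- t1 (code=KW, bucket=KW) has no partner → padded with NULL.
- t1 (code=EZ, bucket=DM) has no partner → padded with NULL.
- t1 (code=KW, bucket=DM) has no partner → padded with NULL.
- t1 (code=QE, bucket=KW) has no partner → padded with NULL.
- t1 (code=GN, bucket=DM) pairs with 1 row(s) of t2.
- t1 (code=EZ, bucket=DM) has no partner → padded with NULL.
- t1 (code=MT, bucket=KW) has no partner → padded with NULL.
- t1 (code=NULL, bucket=DM) has no partner → padded with NULL.
- t1 (code=KW, bucket=KW) has no partner → padded with NULL.
- plus 8 unmatched t2 row(s), each kept with NULL t1 columns.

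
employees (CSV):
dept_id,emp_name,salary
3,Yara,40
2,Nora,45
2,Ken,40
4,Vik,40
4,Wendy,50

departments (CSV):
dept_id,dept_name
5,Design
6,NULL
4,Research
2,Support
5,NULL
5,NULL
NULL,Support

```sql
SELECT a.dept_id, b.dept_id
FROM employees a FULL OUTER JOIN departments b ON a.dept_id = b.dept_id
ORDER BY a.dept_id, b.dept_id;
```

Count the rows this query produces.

10

FULL OUTER JOIN keeps every row from both sides; unmatched rows get NULL for the other side's columns.
Matching on a.dept_id = b.dept_id. A NULL in a compared column never satisfies the condition.
- a[0] dept_id=3 → no match; kept with NULLs on the b side.
- a[1] dept_id=2 → 1 match(es) in b → 1 row(s).
- a[2] dept_id=2 → 1 match(es) in b → 1 row(s).
- a[3] dept_id=4 → 1 match(es) in b → 1 row(s).
- a[4] dept_id=4 → 1 match(es) in b → 1 row(s).
- plus 5 unmatched b row(s), each kept with NULL a columns.
Total: 4 matched + 6 padded = 10 rows.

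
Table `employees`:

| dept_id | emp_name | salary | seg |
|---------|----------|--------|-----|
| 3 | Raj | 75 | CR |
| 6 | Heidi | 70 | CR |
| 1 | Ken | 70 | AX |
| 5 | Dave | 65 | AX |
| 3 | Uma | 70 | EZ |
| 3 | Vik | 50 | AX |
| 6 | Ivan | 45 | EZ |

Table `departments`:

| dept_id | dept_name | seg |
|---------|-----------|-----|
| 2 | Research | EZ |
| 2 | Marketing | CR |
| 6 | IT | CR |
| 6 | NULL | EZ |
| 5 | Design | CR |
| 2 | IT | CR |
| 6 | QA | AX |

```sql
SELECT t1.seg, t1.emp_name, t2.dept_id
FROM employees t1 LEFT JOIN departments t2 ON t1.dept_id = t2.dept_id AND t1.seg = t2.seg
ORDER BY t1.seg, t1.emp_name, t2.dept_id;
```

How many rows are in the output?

7

LEFT JOIN keeps every row from `employees`; unmatched rows get NULL for `departments`'s columns.
Matching on t1.dept_id = t2.dept_id AND t1.seg = t2.seg.
- t1[0] dept_id=3, seg=CR → no match; kept with NULLs on the t2 side.
- t1[1] dept_id=6, seg=CR → 1 match(es) in t2 → 1 row(s).
- t1[2] dept_id=1, seg=AX → no match; kept with NULLs on the t2 side.
- t1[3] dept_id=5, seg=AX → no match; kept with NULLs on the t2 side.
- t1[4] dept_id=3, seg=EZ → no match; kept with NULLs on the t2 side.
- t1[5] dept_id=3, seg=AX → no match; kept with NULLs on the t2 side.
- t1[6] dept_id=6, seg=EZ → 1 match(es) in t2 → 1 row(s).
Total: 2 matched + 5 padded = 7 rows.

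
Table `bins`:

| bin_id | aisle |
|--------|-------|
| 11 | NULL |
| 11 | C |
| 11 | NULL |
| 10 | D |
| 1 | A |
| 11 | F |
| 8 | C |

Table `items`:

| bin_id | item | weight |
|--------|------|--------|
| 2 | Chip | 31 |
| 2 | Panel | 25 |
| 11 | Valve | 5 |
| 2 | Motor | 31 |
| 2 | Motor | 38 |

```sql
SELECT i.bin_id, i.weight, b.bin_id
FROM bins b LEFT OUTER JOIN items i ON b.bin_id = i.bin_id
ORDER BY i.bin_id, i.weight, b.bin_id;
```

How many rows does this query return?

7

LEFT JOIN keeps every row from `bins`; unmatched rows get NULL for `items`'s columns.
Matching on b.bin_id = i.bin_id.
- b row (bin_id=11): matches 1 i row(s) → 1 output row(s).
- b row (bin_id=11): matches 1 i row(s) → 1 output row(s).
- b row (bin_id=11): matches 1 i row(s) → 1 output row(s).
- b row (bin_id=10): no match → kept, i columns NULL.
- b row (bin_id=1): no match → kept, i columns NULL.
- b row (bin_id=11): matches 1 i row(s) → 1 output row(s).
- b row (bin_id=8): no match → kept, i columns NULL.
Total: 4 matched + 3 padded = 7 rows.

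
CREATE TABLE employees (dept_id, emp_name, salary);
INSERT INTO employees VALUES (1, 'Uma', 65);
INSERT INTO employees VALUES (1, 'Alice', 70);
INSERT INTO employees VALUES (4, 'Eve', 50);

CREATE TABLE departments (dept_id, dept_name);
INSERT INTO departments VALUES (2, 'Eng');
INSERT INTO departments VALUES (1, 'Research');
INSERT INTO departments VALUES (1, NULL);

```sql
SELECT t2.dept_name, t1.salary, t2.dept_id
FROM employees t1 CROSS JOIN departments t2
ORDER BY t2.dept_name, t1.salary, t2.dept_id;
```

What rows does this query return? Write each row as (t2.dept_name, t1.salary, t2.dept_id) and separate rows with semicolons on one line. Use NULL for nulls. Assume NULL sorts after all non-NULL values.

(Eng, 50, 2); (Eng, 65, 2); (Eng, 70, 2); (Research, 50, 1); (Research, 65, 1); (Research, 70, 1); (NULL, 50, 1); (NULL, 65, 1); (NULL, 70, 1)

CROSS JOIN pairs every row of `employees` with every row of `departments`: 3 × 3 = 9 rows.
After projecting and ordering:
t2.dept_name | t1.salary | t2.dept_id
Eng | 50 | 2
Eng | 65 | 2
Eng | 70 | 2
Research | 50 | 1
Research | 65 | 1
Research | 70 | 1
NULL | 50 | 1
NULL | 65 | 1
NULL | 70 | 1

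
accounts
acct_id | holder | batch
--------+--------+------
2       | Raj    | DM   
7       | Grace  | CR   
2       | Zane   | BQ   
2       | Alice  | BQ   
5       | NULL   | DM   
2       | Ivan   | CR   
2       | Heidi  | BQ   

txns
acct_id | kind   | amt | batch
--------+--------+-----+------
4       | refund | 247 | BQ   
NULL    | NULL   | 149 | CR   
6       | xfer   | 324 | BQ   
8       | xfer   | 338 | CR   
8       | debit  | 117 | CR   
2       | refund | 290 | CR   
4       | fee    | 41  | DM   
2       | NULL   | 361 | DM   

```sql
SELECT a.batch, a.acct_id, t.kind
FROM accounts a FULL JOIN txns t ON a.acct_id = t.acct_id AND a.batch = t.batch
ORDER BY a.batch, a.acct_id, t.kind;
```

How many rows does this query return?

13

FULL OUTER JOIN keeps every row from both sides; unmatched rows get NULL for the other side's columns.
Matching on a.acct_id = t.acct_id AND a.batch = t.batch. A NULL in a compared column never satisfies the condition.
Matched pairs: 2; unmatched a rows kept: 5; unmatched t rows kept: 6.
Total: 2 matched + 11 padded = 13 rows.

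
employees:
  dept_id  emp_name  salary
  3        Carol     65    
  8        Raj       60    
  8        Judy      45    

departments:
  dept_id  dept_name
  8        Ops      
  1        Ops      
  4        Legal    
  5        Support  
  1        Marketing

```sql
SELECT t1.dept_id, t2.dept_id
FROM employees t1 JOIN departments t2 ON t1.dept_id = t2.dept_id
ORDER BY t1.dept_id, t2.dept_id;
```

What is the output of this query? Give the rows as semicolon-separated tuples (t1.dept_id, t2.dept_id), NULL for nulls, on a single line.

INNER JOIN keeps only pairs where the ON condition holds.
Matching on t1.dept_id = t2.dept_id.
- t1 row (dept_id=3): no match → dropped.
- t1 row (dept_id=8): matches 1 t2 row(s) → 1 output row(s).
- t1 row (dept_id=8): matches 1 t2 row(s) → 1 output row(s).
After projecting and ordering:
t1.dept_id | t2.dept_id
8 | 8
8 | 8

(8, 8); (8, 8)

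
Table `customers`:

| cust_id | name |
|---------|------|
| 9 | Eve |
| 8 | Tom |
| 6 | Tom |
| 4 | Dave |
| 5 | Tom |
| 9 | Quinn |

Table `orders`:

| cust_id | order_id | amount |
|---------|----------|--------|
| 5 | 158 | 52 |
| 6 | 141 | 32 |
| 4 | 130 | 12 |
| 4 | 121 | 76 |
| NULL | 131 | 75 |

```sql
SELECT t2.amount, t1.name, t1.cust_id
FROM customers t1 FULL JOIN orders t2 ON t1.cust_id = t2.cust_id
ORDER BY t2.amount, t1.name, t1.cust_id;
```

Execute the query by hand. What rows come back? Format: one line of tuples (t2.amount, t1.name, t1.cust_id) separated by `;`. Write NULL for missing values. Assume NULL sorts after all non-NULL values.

(12, Dave, 4); (32, Tom, 6); (52, Tom, 5); (75, NULL, NULL); (76, Dave, 4); (NULL, Eve, 9); (NULL, Quinn, 9); (NULL, Tom, 8)

FULL OUTER JOIN keeps every row from both sides; unmatched rows get NULL for the other side's columns.
Matching on t1.cust_id = t2.cust_id. A NULL in a compared column never satisfies the condition.
Matched pairs: 4; unmatched t1 rows kept: 3; unmatched t2 rows kept: 1.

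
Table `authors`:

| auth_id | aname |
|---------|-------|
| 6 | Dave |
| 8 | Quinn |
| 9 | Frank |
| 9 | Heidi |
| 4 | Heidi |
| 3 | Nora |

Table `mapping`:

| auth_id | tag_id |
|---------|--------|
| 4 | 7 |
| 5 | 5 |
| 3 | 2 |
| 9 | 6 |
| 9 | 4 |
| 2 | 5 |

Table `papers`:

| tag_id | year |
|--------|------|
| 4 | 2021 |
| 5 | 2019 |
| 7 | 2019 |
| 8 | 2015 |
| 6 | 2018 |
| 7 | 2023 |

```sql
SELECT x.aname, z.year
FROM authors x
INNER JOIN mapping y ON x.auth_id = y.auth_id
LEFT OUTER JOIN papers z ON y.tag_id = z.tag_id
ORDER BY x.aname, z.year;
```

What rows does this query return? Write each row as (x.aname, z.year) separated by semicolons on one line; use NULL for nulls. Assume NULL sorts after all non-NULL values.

Step 1 — x INNER JOIN y on auth_id → 6 row(s).
Then LEFT JOIN `papers z` on tag_id: each of those 6 rows is kept; rows whose y.tag_id has no match in z get NULL for z's columns.

(Frank, 2018); (Frank, 2021); (Heidi, 2018); (Heidi, 2019); (Heidi, 2021); (Heidi, 2023); (Nora, NULL)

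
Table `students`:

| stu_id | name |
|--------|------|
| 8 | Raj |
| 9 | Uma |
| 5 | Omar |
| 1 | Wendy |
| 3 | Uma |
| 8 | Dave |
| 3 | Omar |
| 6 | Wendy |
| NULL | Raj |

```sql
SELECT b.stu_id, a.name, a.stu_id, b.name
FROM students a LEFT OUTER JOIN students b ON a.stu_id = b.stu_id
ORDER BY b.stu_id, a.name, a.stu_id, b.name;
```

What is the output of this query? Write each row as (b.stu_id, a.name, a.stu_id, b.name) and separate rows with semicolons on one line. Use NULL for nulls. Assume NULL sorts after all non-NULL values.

(1, Wendy, 1, Wendy); (3, Omar, 3, Omar); (3, Omar, 3, Uma); (3, Uma, 3, Omar); (3, Uma, 3, Uma); (5, Omar, 5, Omar); (6, Wendy, 6, Wendy); (8, Dave, 8, Dave); (8, Dave, 8, Raj); (8, Raj, 8, Dave); (8, Raj, 8, Raj); (9, Uma, 9, Uma); (NULL, Raj, NULL, NULL)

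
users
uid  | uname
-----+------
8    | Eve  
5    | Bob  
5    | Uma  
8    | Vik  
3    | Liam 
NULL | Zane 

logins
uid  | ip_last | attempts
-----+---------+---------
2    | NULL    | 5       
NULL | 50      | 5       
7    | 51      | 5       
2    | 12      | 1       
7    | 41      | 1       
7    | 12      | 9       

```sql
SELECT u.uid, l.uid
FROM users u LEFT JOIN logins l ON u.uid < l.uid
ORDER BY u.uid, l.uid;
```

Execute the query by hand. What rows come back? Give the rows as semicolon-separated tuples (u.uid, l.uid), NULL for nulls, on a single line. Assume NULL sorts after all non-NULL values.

(3, 7); (3, 7); (3, 7); (5, 7); (5, 7); (5, 7); (5, 7); (5, 7); (5, 7); (8, NULL); (8, NULL); (NULL, NULL)

LEFT JOIN keeps every row from `users`; unmatched rows get NULL for `logins`'s columns.
Matching on u.uid < l.uid. A NULL in a compared column never satisfies the condition.
- uid=8: no l row matches, row kept with l columns NULL.
- uid=5: 3 matching l row(s), so 3 row(s) emitted.
- uid=5: 3 matching l row(s), so 3 row(s) emitted.
- uid=8: no l row matches, row kept with l columns NULL.
- uid=3: 3 matching l row(s), so 3 row(s) emitted.
- uid=NULL: no l row matches, row kept with l columns NULL.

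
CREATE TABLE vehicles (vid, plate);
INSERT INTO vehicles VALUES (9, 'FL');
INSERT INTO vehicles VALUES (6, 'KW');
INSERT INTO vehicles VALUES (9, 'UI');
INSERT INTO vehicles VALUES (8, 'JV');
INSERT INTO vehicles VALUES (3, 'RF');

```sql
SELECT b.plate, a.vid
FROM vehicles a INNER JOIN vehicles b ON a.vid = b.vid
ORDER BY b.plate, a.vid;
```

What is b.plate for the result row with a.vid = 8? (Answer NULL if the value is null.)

INNER JOIN keeps only pairs where the ON condition holds.
Matching on a.vid = b.vid.
Matched pairs: 7.

JV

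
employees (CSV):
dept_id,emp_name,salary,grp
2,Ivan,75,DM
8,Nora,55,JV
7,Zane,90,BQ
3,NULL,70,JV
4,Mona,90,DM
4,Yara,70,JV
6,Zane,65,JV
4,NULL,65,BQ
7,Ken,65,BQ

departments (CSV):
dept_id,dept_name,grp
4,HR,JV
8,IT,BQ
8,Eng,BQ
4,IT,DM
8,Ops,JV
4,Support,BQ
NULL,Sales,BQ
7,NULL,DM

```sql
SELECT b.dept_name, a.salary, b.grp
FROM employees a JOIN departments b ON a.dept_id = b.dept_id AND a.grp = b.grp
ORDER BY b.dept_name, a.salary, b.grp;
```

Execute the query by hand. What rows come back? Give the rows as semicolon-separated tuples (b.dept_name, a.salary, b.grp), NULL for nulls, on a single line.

INNER JOIN keeps only pairs where the ON condition holds.
Matching on a.dept_id = b.dept_id AND a.grp = b.grp. A NULL in a compared column never satisfies the condition.
- a (dept_id=2, grp=DM) has no partner → excluded.
- a (dept_id=8, grp=JV) pairs with 1 row(s) of b.
- a (dept_id=7, grp=BQ) has no partner → excluded.
- a (dept_id=3, grp=JV) has no partner → excluded.
- a (dept_id=4, grp=DM) pairs with 1 row(s) of b.
- a (dept_id=4, grp=JV) pairs with 1 row(s) of b.
- a (dept_id=6, grp=JV) has no partner → excluded.
- a (dept_id=4, grp=BQ) pairs with 1 row(s) of b.
- a (dept_id=7, grp=BQ) has no partner → excluded.
After projecting and ordering:
b.dept_name | a.salary | b.grp
HR | 70 | JV
IT | 90 | DM
Ops | 55 | JV
Support | 65 | BQ

(HR, 70, JV); (IT, 90, DM); (Ops, 55, JV); (Support, 65, BQ)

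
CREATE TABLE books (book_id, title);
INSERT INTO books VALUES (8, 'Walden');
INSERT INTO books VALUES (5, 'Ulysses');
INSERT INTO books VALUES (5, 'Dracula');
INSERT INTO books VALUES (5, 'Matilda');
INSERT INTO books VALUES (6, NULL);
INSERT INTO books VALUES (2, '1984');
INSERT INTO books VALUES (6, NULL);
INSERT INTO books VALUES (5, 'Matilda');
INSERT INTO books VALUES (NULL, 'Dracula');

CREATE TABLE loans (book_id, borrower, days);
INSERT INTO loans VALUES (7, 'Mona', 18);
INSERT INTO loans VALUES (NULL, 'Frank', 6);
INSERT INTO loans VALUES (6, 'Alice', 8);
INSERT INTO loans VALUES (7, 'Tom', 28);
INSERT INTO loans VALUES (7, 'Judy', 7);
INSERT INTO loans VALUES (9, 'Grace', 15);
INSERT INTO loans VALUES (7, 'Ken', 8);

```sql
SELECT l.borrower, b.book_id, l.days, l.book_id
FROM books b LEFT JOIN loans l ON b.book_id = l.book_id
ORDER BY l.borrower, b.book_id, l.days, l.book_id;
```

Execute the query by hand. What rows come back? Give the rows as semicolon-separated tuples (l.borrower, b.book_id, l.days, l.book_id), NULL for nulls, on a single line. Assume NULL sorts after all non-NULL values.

(Alice, 6, 8, 6); (Alice, 6, 8, 6); (NULL, 2, NULL, NULL); (NULL, 5, NULL, NULL); (NULL, 5, NULL, NULL); (NULL, 5, NULL, NULL); (NULL, 5, NULL, NULL); (NULL, 8, NULL, NULL); (NULL, NULL, NULL, NULL)

LEFT JOIN keeps every row from `books`; unmatched rows get NULL for `loans`'s columns.
Matching on b.book_id = l.book_id. A NULL in a compared column never satisfies the condition.
- b row (book_id=8): no match → kept, l columns NULL.
- b row (book_id=5): no match → kept, l columns NULL.
- b row (book_id=5): no match → kept, l columns NULL.
- b row (book_id=5): no match → kept, l columns NULL.
- b row (book_id=6): matches 1 l row(s) → 1 output row(s).
- b row (book_id=2): no match → kept, l columns NULL.
- b row (book_id=6): matches 1 l row(s) → 1 output row(s).
- b row (book_id=5): no match → kept, l columns NULL.
- b row (book_id=NULL): no match → kept, l columns NULL.
After projecting and ordering:
l.borrower | b.book_id | l.days | l.book_id
Alice | 6 | 8 | 6
Alice | 6 | 8 | 6
NULL | 2 | NULL | NULL
NULL | 5 | NULL | NULL
NULL | 5 | NULL | NULL
NULL | 5 | NULL | NULL
NULL | 5 | NULL | NULL
NULL | 8 | NULL | NULL
NULL | NULL | NULL | NULL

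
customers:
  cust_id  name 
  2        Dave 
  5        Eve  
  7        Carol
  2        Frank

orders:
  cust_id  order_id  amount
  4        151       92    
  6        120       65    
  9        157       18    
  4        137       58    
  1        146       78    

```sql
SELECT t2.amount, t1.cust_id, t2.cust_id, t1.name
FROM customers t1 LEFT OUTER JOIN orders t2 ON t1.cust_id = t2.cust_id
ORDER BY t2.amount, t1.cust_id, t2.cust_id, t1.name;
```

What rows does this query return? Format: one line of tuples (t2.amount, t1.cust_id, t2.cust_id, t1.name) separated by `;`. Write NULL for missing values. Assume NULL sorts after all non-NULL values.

LEFT JOIN keeps every row from `customers`; unmatched rows get NULL for `orders`'s columns.
Matching on t1.cust_id = t2.cust_id.
Matched pairs: 0; unmatched t1 rows kept: 4.

(NULL, 2, NULL, Dave); (NULL, 2, NULL, Frank); (NULL, 5, NULL, Eve); (NULL, 7, NULL, Carol)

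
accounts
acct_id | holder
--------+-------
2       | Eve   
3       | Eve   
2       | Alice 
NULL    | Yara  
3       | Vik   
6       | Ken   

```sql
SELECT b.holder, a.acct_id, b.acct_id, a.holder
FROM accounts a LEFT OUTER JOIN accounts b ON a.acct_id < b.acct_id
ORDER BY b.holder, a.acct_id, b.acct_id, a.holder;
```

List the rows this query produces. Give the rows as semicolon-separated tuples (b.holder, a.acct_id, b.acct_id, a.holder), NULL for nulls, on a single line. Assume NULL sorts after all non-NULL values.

(Eve, 2, 3, Alice); (Eve, 2, 3, Eve); (Ken, 2, 6, Alice); (Ken, 2, 6, Eve); (Ken, 3, 6, Eve); (Ken, 3, 6, Vik); (Vik, 2, 3, Alice); (Vik, 2, 3, Eve); (NULL, 6, NULL, Ken); (NULL, NULL, NULL, Yara)

LEFT JOIN keeps every row from `accounts a`; unmatched rows get NULL for `accounts b`'s columns.
Matching on a.acct_id < b.acct_id. A NULL in a compared column never satisfies the condition.
Matched pairs: 8; unmatched a rows kept: 2.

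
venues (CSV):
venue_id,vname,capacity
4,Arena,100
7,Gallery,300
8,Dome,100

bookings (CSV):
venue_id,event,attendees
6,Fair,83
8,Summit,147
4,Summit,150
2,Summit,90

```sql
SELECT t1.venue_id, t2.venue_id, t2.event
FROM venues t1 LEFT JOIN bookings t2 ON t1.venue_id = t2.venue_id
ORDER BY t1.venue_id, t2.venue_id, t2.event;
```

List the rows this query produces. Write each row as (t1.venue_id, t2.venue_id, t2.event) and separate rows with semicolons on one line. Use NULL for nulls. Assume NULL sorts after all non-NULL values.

(4, 4, Summit); (7, NULL, NULL); (8, 8, Summit)

LEFT JOIN keeps every row from `venues`; unmatched rows get NULL for `bookings`'s columns.
Matching on t1.venue_id = t2.venue_id.
- t1 (venue_id=4) pairs with 1 row(s) of t2.
- t1 (venue_id=7) has no partner → padded with NULL.
- t1 (venue_id=8) pairs with 1 row(s) of t2.
After projecting and ordering:
t1.venue_id | t2.venue_id | t2.event
4 | 4 | Summit
7 | NULL | NULL
8 | 8 | Summit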